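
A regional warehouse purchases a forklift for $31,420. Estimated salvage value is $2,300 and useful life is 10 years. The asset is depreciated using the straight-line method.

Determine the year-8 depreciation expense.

Depreciable base = $31,420 − $2,300 = $29,120.
Annual expense = $29,120 / 10 = $2,912.

$2,912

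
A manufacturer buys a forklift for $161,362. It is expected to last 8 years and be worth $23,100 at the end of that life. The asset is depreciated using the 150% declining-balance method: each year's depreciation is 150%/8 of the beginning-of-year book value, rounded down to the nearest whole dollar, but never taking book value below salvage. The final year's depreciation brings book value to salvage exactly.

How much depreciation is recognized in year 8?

Depreciable base = $161,362 − $23,100 = $138,262.
Year 1: ⌊$161,362 × 150%/8⌋ = $30,255. Book value $131,107.
Year 2: ⌊$131,107 × 150%/8⌋ = $24,582. Book value $106,525.
Year 3: ⌊$106,525 × 150%/8⌋ = $19,973. Book value $86,552.
Year 4: ⌊$86,552 × 150%/8⌋ = $16,228. Book value $70,324.
Year 5: ⌊$70,324 × 150%/8⌋ = $13,185. Book value $57,139.
Year 6: ⌊$57,139 × 150%/8⌋ = $10,713. Book value $46,426.
Year 7: ⌊$46,426 × 150%/8⌋ = $8,704. Book value $37,722.
Year 8 (final): $37,722 − $23,100 = $14,622. Book value $23,100.

$14,622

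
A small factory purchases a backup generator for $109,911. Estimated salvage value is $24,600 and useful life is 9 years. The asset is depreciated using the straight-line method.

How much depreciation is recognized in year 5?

Depreciable base = $109,911 − $24,600 = $85,311.
Annual expense = $85,311 / 9 = $9,479.

$9,479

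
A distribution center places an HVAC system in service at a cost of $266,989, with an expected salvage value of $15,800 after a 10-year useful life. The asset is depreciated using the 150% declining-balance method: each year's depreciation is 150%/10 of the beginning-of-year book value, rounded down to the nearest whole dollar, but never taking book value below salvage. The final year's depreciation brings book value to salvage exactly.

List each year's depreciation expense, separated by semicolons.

$40,048; $34,041; $28,935; $24,594; $20,905; $17,769; $15,104; $12,838; $10,913; $46,042

Depreciable base = $266,989 − $15,800 = $251,189.
Year 1: ⌊$266,989 × 150%/10⌋ = $40,048. Book value $226,941.
Year 2: ⌊$226,941 × 150%/10⌋ = $34,041. Book value $192,900.
Year 3: ⌊$192,900 × 150%/10⌋ = $28,935. Book value $163,965.
Year 4: ⌊$163,965 × 150%/10⌋ = $24,594. Book value $139,371.
Year 5: ⌊$139,371 × 150%/10⌋ = $20,905. Book value $118,466.
Year 6: ⌊$118,466 × 150%/10⌋ = $17,769. Book value $100,697.
Year 7: ⌊$100,697 × 150%/10⌋ = $15,104. Book value $85,593.
Year 8: ⌊$85,593 × 150%/10⌋ = $12,838. Book value $72,755.
Year 9: ⌊$72,755 × 150%/10⌋ = $10,913. Book value $61,842.
Year 10 (final): $61,842 − $15,800 = $46,042. Book value $15,800.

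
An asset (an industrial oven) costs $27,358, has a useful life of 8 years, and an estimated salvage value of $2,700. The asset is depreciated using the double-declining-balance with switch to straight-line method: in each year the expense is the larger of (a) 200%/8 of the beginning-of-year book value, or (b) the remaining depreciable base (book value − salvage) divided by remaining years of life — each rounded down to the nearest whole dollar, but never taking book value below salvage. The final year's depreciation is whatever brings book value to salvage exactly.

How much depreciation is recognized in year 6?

Depreciable base = $27,358 − $2,700 = $24,658.
Year 1: DB = ⌊$27,358 × 200%/8⌋ = $6,839; SL = ⌊$24,658/8⌋ = $3,082 → take DB $6,839. Book value $20,519.
Year 2: DB = ⌊$20,519 × 200%/8⌋ = $5,129; SL = ⌊$17,819/7⌋ = $2,545 → take DB $5,129. Book value $15,390.
Year 3: DB = ⌊$15,390 × 200%/8⌋ = $3,847; SL = ⌊$12,690/6⌋ = $2,115 → take DB $3,847. Book value $11,543.
Year 4: DB = ⌊$11,543 × 200%/8⌋ = $2,885; SL = ⌊$8,843/5⌋ = $1,768 → take DB $2,885. Book value $8,658.
Year 5: DB = ⌊$8,658 × 200%/8⌋ = $2,164; SL = ⌊$5,958/4⌋ = $1,489 → take DB $2,164. Book value $6,494.
Year 6: DB = ⌊$6,494 × 200%/8⌋ = $1,623; SL = ⌊$3,794/3⌋ = $1,264 → take DB $1,623. Book value $4,871.

$1,623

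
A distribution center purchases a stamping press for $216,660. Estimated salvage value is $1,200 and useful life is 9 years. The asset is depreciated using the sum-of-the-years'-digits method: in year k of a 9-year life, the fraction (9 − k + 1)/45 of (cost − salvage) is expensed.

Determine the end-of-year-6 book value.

$29,928

Depreciable base = $216,660 − $1,200 = $215,460.
Sum of the years' digits = 9+8+7+6+5+4+3+2+1 = 45.
Year 1: $215,460 × 9/45 = $43,092. Book value $173,568.
Year 2: $215,460 × 8/45 = $38,304. Book value $135,264.
Year 3: $215,460 × 7/45 = $33,516. Book value $101,748.
Year 4: $215,460 × 6/45 = $28,728. Book value $73,020.
Year 5: $215,460 × 5/45 = $23,940. Book value $49,080.
Year 6: $215,460 × 4/45 = $19,152. Book value $29,928.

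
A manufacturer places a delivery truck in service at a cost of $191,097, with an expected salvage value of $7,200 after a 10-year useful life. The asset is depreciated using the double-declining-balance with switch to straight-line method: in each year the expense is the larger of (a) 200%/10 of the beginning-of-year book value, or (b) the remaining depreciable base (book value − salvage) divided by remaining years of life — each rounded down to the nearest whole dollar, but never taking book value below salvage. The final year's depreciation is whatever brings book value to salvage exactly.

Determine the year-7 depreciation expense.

$10,724

Depreciable base = $191,097 − $7,200 = $183,897.
Year 1: DB = ⌊$191,097 × 200%/10⌋ = $38,219; SL = ⌊$183,897/10⌋ = $18,389 → take DB $38,219. Book value $152,878.
Year 2: DB = ⌊$152,878 × 200%/10⌋ = $30,575; SL = ⌊$145,678/9⌋ = $16,186 → take DB $30,575. Book value $122,303.
Year 3: DB = ⌊$122,303 × 200%/10⌋ = $24,460; SL = ⌊$115,103/8⌋ = $14,387 → take DB $24,460. Book value $97,843.
Year 4: DB = ⌊$97,843 × 200%/10⌋ = $19,568; SL = ⌊$90,643/7⌋ = $12,949 → take DB $19,568. Book value $78,275.
Year 5: DB = ⌊$78,275 × 200%/10⌋ = $15,655; SL = ⌊$71,075/6⌋ = $11,845 → take DB $15,655. Book value $62,620.
Year 6: DB = ⌊$62,620 × 200%/10⌋ = $12,524; SL = ⌊$55,420/5⌋ = $11,084 → take DB $12,524. Book value $50,096.
Year 7: DB = ⌊$50,096 × 200%/10⌋ = $10,019; SL = ⌊$42,896/4⌋ = $10,724 → take SL $10,724. Book value $39,372.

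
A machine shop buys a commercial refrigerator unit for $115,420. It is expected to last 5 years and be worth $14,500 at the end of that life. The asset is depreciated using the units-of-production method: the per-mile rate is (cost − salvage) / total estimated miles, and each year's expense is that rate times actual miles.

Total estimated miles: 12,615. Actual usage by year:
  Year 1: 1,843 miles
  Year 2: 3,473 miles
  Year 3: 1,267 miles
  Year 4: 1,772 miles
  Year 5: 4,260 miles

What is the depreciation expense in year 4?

Depreciable base = $115,420 − $14,500 = $100,920.
Rate = $100,920 / 12,615 miles = $8 per mile.
Year 1: 1,843 × $8 = $14,744. Book value $100,676.
Year 2: 3,473 × $8 = $27,784. Book value $72,892.
Year 3: 1,267 × $8 = $10,136. Book value $62,756.
Year 4: 1,772 × $8 = $14,176. Book value $48,580.

$14,176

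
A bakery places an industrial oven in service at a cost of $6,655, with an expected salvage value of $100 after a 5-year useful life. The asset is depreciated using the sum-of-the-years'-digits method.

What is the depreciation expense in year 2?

$1,748

Depreciable base = $6,655 − $100 = $6,555.
Sum of the years' digits = 5+4+3+2+1 = 15.
Year 1: $6,555 × 5/15 = $2,185. Book value $4,470.
Year 2: $6,555 × 4/15 = $1,748. Book value $2,722.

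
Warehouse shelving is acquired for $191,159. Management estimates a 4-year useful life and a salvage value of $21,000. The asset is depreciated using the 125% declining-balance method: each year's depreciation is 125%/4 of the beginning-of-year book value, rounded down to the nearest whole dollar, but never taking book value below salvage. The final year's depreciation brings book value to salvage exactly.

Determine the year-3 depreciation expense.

Depreciable base = $191,159 − $21,000 = $170,159.
Year 1: ⌊$191,159 × 125%/4⌋ = $59,737. Book value $131,422.
Year 2: ⌊$131,422 × 125%/4⌋ = $41,069. Book value $90,353.
Year 3: ⌊$90,353 × 125%/4⌋ = $28,235. Book value $62,118.

$28,235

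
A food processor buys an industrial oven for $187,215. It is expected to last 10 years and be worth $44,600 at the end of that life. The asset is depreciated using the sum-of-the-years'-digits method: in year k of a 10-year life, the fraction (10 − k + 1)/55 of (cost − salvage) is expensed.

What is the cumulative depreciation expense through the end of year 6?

$116,685

Depreciable base = $187,215 − $44,600 = $142,615.
Sum of the years' digits = 10+9+8+7+6+5+4+3+2+1 = 55.
Year 1: $142,615 × 10/55 = $25,930. Book value $161,285.
Year 2: $142,615 × 9/55 = $23,337. Book value $137,948.
Year 3: $142,615 × 8/55 = $20,744. Book value $117,204.
Year 4: $142,615 × 7/55 = $18,151. Book value $99,053.
Year 5: $142,615 × 6/55 = $15,558. Book value $83,495.
Year 6: $142,615 × 5/55 = $12,965. Book value $70,530.
Accumulated through year 6 = $187,215 − $70,530 = $116,685.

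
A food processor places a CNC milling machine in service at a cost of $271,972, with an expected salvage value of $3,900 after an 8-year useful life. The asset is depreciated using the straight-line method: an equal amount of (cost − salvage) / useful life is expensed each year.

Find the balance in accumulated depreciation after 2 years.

Depreciable base = $271,972 − $3,900 = $268,072.
Annual expense = $268,072 / 8 = $33,509.
End of year 1: book value $238,463.
End of year 2: book value $204,954.
Accumulated through year 2 = $271,972 − $204,954 = $67,018.

$67,018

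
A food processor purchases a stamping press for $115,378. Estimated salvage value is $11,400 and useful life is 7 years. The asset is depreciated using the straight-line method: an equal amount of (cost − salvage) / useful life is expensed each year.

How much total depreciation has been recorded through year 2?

$29,708

Depreciable base = $115,378 − $11,400 = $103,978.
Annual expense = $103,978 / 7 = $14,854.
End of year 1: book value $100,524.
End of year 2: book value $85,670.
Accumulated through year 2 = $115,378 − $85,670 = $29,708.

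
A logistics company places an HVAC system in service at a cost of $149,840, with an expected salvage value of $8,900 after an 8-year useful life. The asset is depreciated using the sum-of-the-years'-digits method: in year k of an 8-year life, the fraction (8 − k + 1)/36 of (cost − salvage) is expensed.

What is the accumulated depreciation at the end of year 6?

$129,195

Depreciable base = $149,840 − $8,900 = $140,940.
Sum of the years' digits = 8+7+6+5+4+3+2+1 = 36.
Year 1: $140,940 × 8/36 = $31,320. Book value $118,520.
Year 2: $140,940 × 7/36 = $27,405. Book value $91,115.
Year 3: $140,940 × 6/36 = $23,490. Book value $67,625.
Year 4: $140,940 × 5/36 = $19,575. Book value $48,050.
Year 5: $140,940 × 4/36 = $15,660. Book value $32,390.
Year 6: $140,940 × 3/36 = $11,745. Book value $20,645.
Accumulated through year 6 = $149,840 − $20,645 = $129,195.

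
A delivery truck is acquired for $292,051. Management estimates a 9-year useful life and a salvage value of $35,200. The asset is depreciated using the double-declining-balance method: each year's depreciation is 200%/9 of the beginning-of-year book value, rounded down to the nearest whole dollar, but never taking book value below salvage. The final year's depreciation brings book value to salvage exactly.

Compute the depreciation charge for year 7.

$14,367

Depreciable base = $292,051 − $35,200 = $256,851.
Year 1: ⌊$292,051 × 200%/9⌋ = $64,900. Book value $227,151.
Year 2: ⌊$227,151 × 200%/9⌋ = $50,478. Book value $176,673.
Year 3: ⌊$176,673 × 200%/9⌋ = $39,260. Book value $137,413.
Year 4: ⌊$137,413 × 200%/9⌋ = $30,536. Book value $106,877.
Year 5: ⌊$106,877 × 200%/9⌋ = $23,750. Book value $83,127.
Year 6: ⌊$83,127 × 200%/9⌋ = $18,472. Book value $64,655.
Year 7: ⌊$64,655 × 200%/9⌋ = $14,367. Book value $50,288.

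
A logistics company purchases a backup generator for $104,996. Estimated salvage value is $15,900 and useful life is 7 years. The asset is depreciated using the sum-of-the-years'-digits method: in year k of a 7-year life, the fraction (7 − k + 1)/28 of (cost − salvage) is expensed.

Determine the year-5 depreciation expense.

$9,546

Depreciable base = $104,996 − $15,900 = $89,096.
Sum of the years' digits = 7+6+5+4+3+2+1 = 28.
Year 1: $89,096 × 7/28 = $22,274. Book value $82,722.
Year 2: $89,096 × 6/28 = $19,092. Book value $63,630.
Year 3: $89,096 × 5/28 = $15,910. Book value $47,720.
Year 4: $89,096 × 4/28 = $12,728. Book value $34,992.
Year 5: $89,096 × 3/28 = $9,546. Book value $25,446.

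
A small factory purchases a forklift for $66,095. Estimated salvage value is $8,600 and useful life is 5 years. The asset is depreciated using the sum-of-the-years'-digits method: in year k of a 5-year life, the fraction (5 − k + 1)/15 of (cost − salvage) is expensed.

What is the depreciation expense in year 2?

Depreciable base = $66,095 − $8,600 = $57,495.
Sum of the years' digits = 5+4+3+2+1 = 15.
Year 1: $57,495 × 5/15 = $19,165. Book value $46,930.
Year 2: $57,495 × 4/15 = $15,332. Book value $31,598.

$15,332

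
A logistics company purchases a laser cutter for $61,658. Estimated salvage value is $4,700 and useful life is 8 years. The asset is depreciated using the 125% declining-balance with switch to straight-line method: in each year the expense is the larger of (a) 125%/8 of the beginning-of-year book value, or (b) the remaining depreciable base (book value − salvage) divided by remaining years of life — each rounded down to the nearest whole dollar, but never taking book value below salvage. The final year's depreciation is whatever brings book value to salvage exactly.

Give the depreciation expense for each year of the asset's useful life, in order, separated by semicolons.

$9,634; $8,128; $6,858; $6,467; $6,467; $6,468; $6,468; $6,468

Depreciable base = $61,658 − $4,700 = $56,958.
Year 1: DB = ⌊$61,658 × 125%/8⌋ = $9,634; SL = ⌊$56,958/8⌋ = $7,119 → take DB $9,634. Book value $52,024.
Year 2: DB = ⌊$52,024 × 125%/8⌋ = $8,128; SL = ⌊$47,324/7⌋ = $6,760 → take DB $8,128. Book value $43,896.
Year 3: DB = ⌊$43,896 × 125%/8⌋ = $6,858; SL = ⌊$39,196/6⌋ = $6,532 → take DB $6,858. Book value $37,038.
Year 4: DB = ⌊$37,038 × 125%/8⌋ = $5,787; SL = ⌊$32,338/5⌋ = $6,467 → take SL $6,467. Book value $30,571.
Year 5: DB = ⌊$30,571 × 125%/8⌋ = $4,776; SL = ⌊$25,871/4⌋ = $6,467 → take SL $6,467. Book value $24,104.
Year 6: DB = ⌊$24,104 × 125%/8⌋ = $3,766; SL = ⌊$19,404/3⌋ = $6,468 → take SL $6,468. Book value $17,636.
Year 7: DB = ⌊$17,636 × 125%/8⌋ = $2,755; SL = ⌊$12,936/2⌋ = $6,468 → take SL $6,468. Book value $11,168.
Year 8 (final): $11,168 − $4,700 = $6,468. Book value $4,700.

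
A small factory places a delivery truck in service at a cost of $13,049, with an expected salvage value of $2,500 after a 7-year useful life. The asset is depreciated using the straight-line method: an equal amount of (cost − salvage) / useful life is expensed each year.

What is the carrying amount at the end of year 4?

$7,021

Depreciable base = $13,049 − $2,500 = $10,549.
Annual expense = $10,549 / 7 = $1,507.
End of year 1: book value $11,542.
End of year 2: book value $10,035.
End of year 3: book value $8,528.
End of year 4: book value $7,021.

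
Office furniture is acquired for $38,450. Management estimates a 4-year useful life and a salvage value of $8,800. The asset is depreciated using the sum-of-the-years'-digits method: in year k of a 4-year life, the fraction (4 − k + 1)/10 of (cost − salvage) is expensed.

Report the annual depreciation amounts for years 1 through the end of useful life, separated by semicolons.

$11,860; $8,895; $5,930; $2,965

Depreciable base = $38,450 − $8,800 = $29,650.
Sum of the years' digits = 4+3+2+1 = 10.
Year 1: $29,650 × 4/10 = $11,860. Book value $26,590.
Year 2: $29,650 × 3/10 = $8,895. Book value $17,695.
Year 3: $29,650 × 2/10 = $5,930. Book value $11,765.
Year 4: $29,650 × 1/10 = $2,965. Book value $8,800.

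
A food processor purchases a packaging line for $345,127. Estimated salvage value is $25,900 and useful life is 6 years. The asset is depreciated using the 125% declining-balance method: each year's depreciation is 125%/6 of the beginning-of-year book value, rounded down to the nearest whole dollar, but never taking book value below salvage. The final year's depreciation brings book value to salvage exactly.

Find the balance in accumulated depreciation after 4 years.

$209,561

Depreciable base = $345,127 − $25,900 = $319,227.
Year 1: ⌊$345,127 × 125%/6⌋ = $71,901. Book value $273,226.
Year 2: ⌊$273,226 × 125%/6⌋ = $56,922. Book value $216,304.
Year 3: ⌊$216,304 × 125%/6⌋ = $45,063. Book value $171,241.
Year 4: ⌊$171,241 × 125%/6⌋ = $35,675. Book value $135,566.
Accumulated through year 4 = $345,127 − $135,566 = $209,561.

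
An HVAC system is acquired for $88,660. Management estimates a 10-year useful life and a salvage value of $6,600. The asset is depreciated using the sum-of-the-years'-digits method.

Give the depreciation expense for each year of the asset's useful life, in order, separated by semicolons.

Depreciable base = $88,660 − $6,600 = $82,060.
Sum of the years' digits = 10+9+8+7+6+5+4+3+2+1 = 55.
Year 1: $82,060 × 10/55 = $14,920. Book value $73,740.
Year 2: $82,060 × 9/55 = $13,428. Book value $60,312.
Year 3: $82,060 × 8/55 = $11,936. Book value $48,376.
Year 4: $82,060 × 7/55 = $10,444. Book value $37,932.
Year 5: $82,060 × 6/55 = $8,952. Book value $28,980.
Year 6: $82,060 × 5/55 = $7,460. Book value $21,520.
Year 7: $82,060 × 4/55 = $5,968. Book value $15,552.
Year 8: $82,060 × 3/55 = $4,476. Book value $11,076.
Year 9: $82,060 × 2/55 = $2,984. Book value $8,092.
Year 10: $82,060 × 1/55 = $1,492. Book value $6,600.

$14,920; $13,428; $11,936; $10,444; $8,952; $7,460; $5,968; $4,476; $2,984; $1,492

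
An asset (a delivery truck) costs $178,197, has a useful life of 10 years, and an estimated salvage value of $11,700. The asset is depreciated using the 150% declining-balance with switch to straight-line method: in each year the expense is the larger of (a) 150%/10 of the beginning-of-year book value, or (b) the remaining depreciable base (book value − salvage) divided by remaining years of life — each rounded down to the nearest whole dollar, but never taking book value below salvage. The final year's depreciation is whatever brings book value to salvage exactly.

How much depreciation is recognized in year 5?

Depreciable base = $178,197 − $11,700 = $166,497.
Year 1: DB = ⌊$178,197 × 150%/10⌋ = $26,729; SL = ⌊$166,497/10⌋ = $16,649 → take DB $26,729. Book value $151,468.
Year 2: DB = ⌊$151,468 × 150%/10⌋ = $22,720; SL = ⌊$139,768/9⌋ = $15,529 → take DB $22,720. Book value $128,748.
Year 3: DB = ⌊$128,748 × 150%/10⌋ = $19,312; SL = ⌊$117,048/8⌋ = $14,631 → take DB $19,312. Book value $109,436.
Year 4: DB = ⌊$109,436 × 150%/10⌋ = $16,415; SL = ⌊$97,736/7⌋ = $13,962 → take DB $16,415. Book value $93,021.
Year 5: DB = ⌊$93,021 × 150%/10⌋ = $13,953; SL = ⌊$81,321/6⌋ = $13,553 → take DB $13,953. Book value $79,068.

$13,953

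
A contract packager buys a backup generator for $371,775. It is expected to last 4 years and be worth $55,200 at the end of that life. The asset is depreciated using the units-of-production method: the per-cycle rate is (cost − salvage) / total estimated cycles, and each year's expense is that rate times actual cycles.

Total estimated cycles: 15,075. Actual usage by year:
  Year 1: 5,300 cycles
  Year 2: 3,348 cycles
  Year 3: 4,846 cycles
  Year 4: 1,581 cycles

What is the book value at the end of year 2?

$190,167

Depreciable base = $371,775 − $55,200 = $316,575.
Rate = $316,575 / 15,075 cycles = $21 per cycle.
Year 1: 5,300 × $21 = $111,300. Book value $260,475.
Year 2: 3,348 × $21 = $70,308. Book value $190,167.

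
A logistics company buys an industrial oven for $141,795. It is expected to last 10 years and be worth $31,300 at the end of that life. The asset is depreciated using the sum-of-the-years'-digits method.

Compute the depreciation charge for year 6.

$10,045

Depreciable base = $141,795 − $31,300 = $110,495.
Sum of the years' digits = 10+9+8+7+6+5+4+3+2+1 = 55.
Year 1: $110,495 × 10/55 = $20,090. Book value $121,705.
Year 2: $110,495 × 9/55 = $18,081. Book value $103,624.
Year 3: $110,495 × 8/55 = $16,072. Book value $87,552.
Year 4: $110,495 × 7/55 = $14,063. Book value $73,489.
Year 5: $110,495 × 6/55 = $12,054. Book value $61,435.
Year 6: $110,495 × 5/55 = $10,045. Book value $51,390.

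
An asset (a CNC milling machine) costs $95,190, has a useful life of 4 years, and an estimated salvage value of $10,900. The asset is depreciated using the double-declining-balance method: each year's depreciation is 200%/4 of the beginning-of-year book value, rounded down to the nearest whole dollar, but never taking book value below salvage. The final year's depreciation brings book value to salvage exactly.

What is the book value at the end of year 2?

Depreciable base = $95,190 − $10,900 = $84,290.
Year 1: ⌊$95,190 × 200%/4⌋ = $47,595. Book value $47,595.
Year 2: ⌊$47,595 × 200%/4⌋ = $23,797. Book value $23,798.

$23,798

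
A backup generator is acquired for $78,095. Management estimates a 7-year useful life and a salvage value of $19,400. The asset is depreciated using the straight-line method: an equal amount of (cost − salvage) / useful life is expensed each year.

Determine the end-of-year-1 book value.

Depreciable base = $78,095 − $19,400 = $58,695.
Annual expense = $58,695 / 7 = $8,385.
End of year 1: book value $69,710.

$69,710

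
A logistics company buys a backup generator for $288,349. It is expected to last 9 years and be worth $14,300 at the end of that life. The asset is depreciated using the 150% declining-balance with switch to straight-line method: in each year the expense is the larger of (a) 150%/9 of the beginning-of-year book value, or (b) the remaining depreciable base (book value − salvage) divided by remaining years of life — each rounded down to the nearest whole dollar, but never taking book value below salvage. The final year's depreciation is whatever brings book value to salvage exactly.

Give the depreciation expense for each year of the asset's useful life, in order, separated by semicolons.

Depreciable base = $288,349 − $14,300 = $274,049.
Year 1: DB = ⌊$288,349 × 150%/9⌋ = $48,058; SL = ⌊$274,049/9⌋ = $30,449 → take DB $48,058. Book value $240,291.
Year 2: DB = ⌊$240,291 × 150%/9⌋ = $40,048; SL = ⌊$225,991/8⌋ = $28,248 → take DB $40,048. Book value $200,243.
Year 3: DB = ⌊$200,243 × 150%/9⌋ = $33,373; SL = ⌊$185,943/7⌋ = $26,563 → take DB $33,373. Book value $166,870.
Year 4: DB = ⌊$166,870 × 150%/9⌋ = $27,811; SL = ⌊$152,570/6⌋ = $25,428 → take DB $27,811. Book value $139,059.
Year 5: DB = ⌊$139,059 × 150%/9⌋ = $23,176; SL = ⌊$124,759/5⌋ = $24,951 → take SL $24,951. Book value $114,108.
Year 6: DB = ⌊$114,108 × 150%/9⌋ = $19,018; SL = ⌊$99,808/4⌋ = $24,952 → take SL $24,952. Book value $89,156.
Year 7: DB = ⌊$89,156 × 150%/9⌋ = $14,859; SL = ⌊$74,856/3⌋ = $24,952 → take SL $24,952. Book value $64,204.
Year 8: DB = ⌊$64,204 × 150%/9⌋ = $10,700; SL = ⌊$49,904/2⌋ = $24,952 → take SL $24,952. Book value $39,252.
Year 9 (final): $39,252 − $14,300 = $24,952. Book value $14,300.

$48,058; $40,048; $33,373; $27,811; $24,951; $24,952; $24,952; $24,952; $24,952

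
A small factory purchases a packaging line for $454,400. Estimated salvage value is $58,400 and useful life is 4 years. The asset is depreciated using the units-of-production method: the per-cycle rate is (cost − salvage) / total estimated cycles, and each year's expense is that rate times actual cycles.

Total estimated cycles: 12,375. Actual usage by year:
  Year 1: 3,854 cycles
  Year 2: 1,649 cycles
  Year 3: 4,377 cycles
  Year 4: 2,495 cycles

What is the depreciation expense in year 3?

Depreciable base = $454,400 − $58,400 = $396,000.
Rate = $396,000 / 12,375 cycles = $32 per cycle.
Year 1: 3,854 × $32 = $123,328. Book value $331,072.
Year 2: 1,649 × $32 = $52,768. Book value $278,304.
Year 3: 4,377 × $32 = $140,064. Book value $138,240.

$140,064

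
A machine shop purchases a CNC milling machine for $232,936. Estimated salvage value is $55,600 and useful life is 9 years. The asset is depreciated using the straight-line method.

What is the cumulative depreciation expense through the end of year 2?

Depreciable base = $232,936 − $55,600 = $177,336.
Annual expense = $177,336 / 9 = $19,704.
End of year 1: book value $213,232.
End of year 2: book value $193,528.
Accumulated through year 2 = $232,936 − $193,528 = $39,408.

$39,408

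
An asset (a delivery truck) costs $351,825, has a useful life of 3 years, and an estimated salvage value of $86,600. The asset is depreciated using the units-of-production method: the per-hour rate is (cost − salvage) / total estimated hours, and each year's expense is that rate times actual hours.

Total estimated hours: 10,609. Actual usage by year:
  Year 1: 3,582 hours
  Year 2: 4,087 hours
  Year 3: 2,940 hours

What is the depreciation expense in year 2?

Depreciable base = $351,825 − $86,600 = $265,225.
Rate = $265,225 / 10,609 hours = $25 per hour.
Year 1: 3,582 × $25 = $89,550. Book value $262,275.
Year 2: 4,087 × $25 = $102,175. Book value $160,100.

$102,175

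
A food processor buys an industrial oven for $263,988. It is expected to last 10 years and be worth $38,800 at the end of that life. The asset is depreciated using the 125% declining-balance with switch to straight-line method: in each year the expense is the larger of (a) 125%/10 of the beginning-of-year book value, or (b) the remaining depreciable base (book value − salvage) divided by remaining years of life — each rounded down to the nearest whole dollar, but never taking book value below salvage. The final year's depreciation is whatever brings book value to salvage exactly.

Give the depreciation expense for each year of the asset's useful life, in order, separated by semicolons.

Depreciable base = $263,988 − $38,800 = $225,188.
Year 1: DB = ⌊$263,988 × 125%/10⌋ = $32,998; SL = ⌊$225,188/10⌋ = $22,518 → take DB $32,998. Book value $230,990.
Year 2: DB = ⌊$230,990 × 125%/10⌋ = $28,873; SL = ⌊$192,190/9⌋ = $21,354 → take DB $28,873. Book value $202,117.
Year 3: DB = ⌊$202,117 × 125%/10⌋ = $25,264; SL = ⌊$163,317/8⌋ = $20,414 → take DB $25,264. Book value $176,853.
Year 4: DB = ⌊$176,853 × 125%/10⌋ = $22,106; SL = ⌊$138,053/7⌋ = $19,721 → take DB $22,106. Book value $154,747.
Year 5: DB = ⌊$154,747 × 125%/10⌋ = $19,343; SL = ⌊$115,947/6⌋ = $19,324 → take DB $19,343. Book value $135,404.
Year 6: DB = ⌊$135,404 × 125%/10⌋ = $16,925; SL = ⌊$96,604/5⌋ = $19,320 → take SL $19,320. Book value $116,084.
Year 7: DB = ⌊$116,084 × 125%/10⌋ = $14,510; SL = ⌊$77,284/4⌋ = $19,321 → take SL $19,321. Book value $96,763.
Year 8: DB = ⌊$96,763 × 125%/10⌋ = $12,095; SL = ⌊$57,963/3⌋ = $19,321 → take SL $19,321. Book value $77,442.
Year 9: DB = ⌊$77,442 × 125%/10⌋ = $9,680; SL = ⌊$38,642/2⌋ = $19,321 → take SL $19,321. Book value $58,121.
Year 10 (final): $58,121 − $38,800 = $19,321. Book value $38,800.

$32,998; $28,873; $25,264; $22,106; $19,343; $19,320; $19,321; $19,321; $19,321; $19,321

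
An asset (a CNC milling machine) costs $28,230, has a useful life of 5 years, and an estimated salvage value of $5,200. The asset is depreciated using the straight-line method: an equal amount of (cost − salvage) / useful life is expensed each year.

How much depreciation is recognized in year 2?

$4,606

Depreciable base = $28,230 − $5,200 = $23,030.
Annual expense = $23,030 / 5 = $4,606.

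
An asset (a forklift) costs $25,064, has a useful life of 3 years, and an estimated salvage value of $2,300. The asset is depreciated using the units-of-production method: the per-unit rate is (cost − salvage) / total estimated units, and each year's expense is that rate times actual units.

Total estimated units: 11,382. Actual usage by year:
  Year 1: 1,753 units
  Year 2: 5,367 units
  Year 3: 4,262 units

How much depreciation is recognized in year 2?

$10,734

Depreciable base = $25,064 − $2,300 = $22,764.
Rate = $22,764 / 11,382 units = $2 per unit.
Year 1: 1,753 × $2 = $3,506. Book value $21,558.
Year 2: 5,367 × $2 = $10,734. Book value $10,824.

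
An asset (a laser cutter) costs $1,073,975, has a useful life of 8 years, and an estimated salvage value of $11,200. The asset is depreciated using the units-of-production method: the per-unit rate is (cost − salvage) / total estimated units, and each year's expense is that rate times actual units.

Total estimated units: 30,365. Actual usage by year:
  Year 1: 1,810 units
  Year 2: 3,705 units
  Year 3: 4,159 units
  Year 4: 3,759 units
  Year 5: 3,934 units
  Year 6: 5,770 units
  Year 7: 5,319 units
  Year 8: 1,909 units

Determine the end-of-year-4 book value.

Depreciable base = $1,073,975 − $11,200 = $1,062,775.
Rate = $1,062,775 / 30,365 units = $35 per unit.
Year 1: 1,810 × $35 = $63,350. Book value $1,010,625.
Year 2: 3,705 × $35 = $129,675. Book value $880,950.
Year 3: 4,159 × $35 = $145,565. Book value $735,385.
Year 4: 3,759 × $35 = $131,565. Book value $603,820.

$603,820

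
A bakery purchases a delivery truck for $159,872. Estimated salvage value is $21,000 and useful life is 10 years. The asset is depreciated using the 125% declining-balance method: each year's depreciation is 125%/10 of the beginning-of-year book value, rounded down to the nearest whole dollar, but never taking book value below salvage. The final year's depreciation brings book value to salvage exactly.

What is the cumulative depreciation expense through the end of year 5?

Depreciable base = $159,872 − $21,000 = $138,872.
Year 1: ⌊$159,872 × 125%/10⌋ = $19,984. Book value $139,888.
Year 2: ⌊$139,888 × 125%/10⌋ = $17,486. Book value $122,402.
Year 3: ⌊$122,402 × 125%/10⌋ = $15,300. Book value $107,102.
Year 4: ⌊$107,102 × 125%/10⌋ = $13,387. Book value $93,715.
Year 5: ⌊$93,715 × 125%/10⌋ = $11,714. Book value $82,001.
Accumulated through year 5 = $159,872 − $82,001 = $77,871.

$77,871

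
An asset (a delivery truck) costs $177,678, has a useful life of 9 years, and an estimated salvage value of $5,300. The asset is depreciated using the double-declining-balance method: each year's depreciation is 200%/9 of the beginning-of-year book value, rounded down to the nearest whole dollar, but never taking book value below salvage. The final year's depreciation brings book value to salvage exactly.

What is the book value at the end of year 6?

$39,336

Depreciable base = $177,678 − $5,300 = $172,378.
Year 1: ⌊$177,678 × 200%/9⌋ = $39,484. Book value $138,194.
Year 2: ⌊$138,194 × 200%/9⌋ = $30,709. Book value $107,485.
Year 3: ⌊$107,485 × 200%/9⌋ = $23,885. Book value $83,600.
Year 4: ⌊$83,600 × 200%/9⌋ = $18,577. Book value $65,023.
Year 5: ⌊$65,023 × 200%/9⌋ = $14,449. Book value $50,574.
Year 6: ⌊$50,574 × 200%/9⌋ = $11,238. Book value $39,336.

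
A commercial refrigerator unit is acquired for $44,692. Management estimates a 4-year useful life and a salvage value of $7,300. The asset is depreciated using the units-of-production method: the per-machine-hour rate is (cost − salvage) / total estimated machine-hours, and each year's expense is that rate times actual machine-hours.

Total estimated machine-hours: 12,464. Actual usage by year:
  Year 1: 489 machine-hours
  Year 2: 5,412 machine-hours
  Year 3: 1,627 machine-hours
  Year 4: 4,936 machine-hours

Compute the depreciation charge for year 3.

$4,881

Depreciable base = $44,692 − $7,300 = $37,392.
Rate = $37,392 / 12,464 machine-hours = $3 per machine-hour.
Year 1: 489 × $3 = $1,467. Book value $43,225.
Year 2: 5,412 × $3 = $16,236. Book value $26,989.
Year 3: 1,627 × $3 = $4,881. Book value $22,108.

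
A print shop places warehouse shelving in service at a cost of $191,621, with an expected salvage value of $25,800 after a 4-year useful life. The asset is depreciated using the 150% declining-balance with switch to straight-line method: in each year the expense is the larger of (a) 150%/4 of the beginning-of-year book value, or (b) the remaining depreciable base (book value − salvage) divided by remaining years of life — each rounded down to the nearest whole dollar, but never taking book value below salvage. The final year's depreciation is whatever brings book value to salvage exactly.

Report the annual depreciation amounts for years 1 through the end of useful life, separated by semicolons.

Depreciable base = $191,621 − $25,800 = $165,821.
Year 1: DB = ⌊$191,621 × 150%/4⌋ = $71,857; SL = ⌊$165,821/4⌋ = $41,455 → take DB $71,857. Book value $119,764.
Year 2: DB = ⌊$119,764 × 150%/4⌋ = $44,911; SL = ⌊$93,964/3⌋ = $31,321 → take DB $44,911. Book value $74,853.
Year 3: DB = ⌊$74,853 × 150%/4⌋ = $28,069; SL = ⌊$49,053/2⌋ = $24,526 → take DB $28,069. Book value $46,784.
Year 4 (final): $46,784 − $25,800 = $20,984. Book value $25,800.

$71,857; $44,911; $28,069; $20,984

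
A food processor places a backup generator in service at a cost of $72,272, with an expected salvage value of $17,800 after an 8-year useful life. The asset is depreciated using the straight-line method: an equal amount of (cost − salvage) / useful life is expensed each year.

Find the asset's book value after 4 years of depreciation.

$45,036

Depreciable base = $72,272 − $17,800 = $54,472.
Annual expense = $54,472 / 8 = $6,809.
End of year 1: book value $65,463.
End of year 2: book value $58,654.
End of year 3: book value $51,845.
End of year 4: book value $45,036.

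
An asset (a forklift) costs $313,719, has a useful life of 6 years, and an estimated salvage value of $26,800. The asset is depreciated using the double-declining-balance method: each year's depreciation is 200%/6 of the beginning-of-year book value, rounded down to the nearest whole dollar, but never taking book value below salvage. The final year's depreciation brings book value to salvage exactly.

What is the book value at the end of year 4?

Depreciable base = $313,719 − $26,800 = $286,919.
Year 1: ⌊$313,719 × 200%/6⌋ = $104,573. Book value $209,146.
Year 2: ⌊$209,146 × 200%/6⌋ = $69,715. Book value $139,431.
Year 3: ⌊$139,431 × 200%/6⌋ = $46,477. Book value $92,954.
Year 4: ⌊$92,954 × 200%/6⌋ = $30,984. Book value $61,970.

$61,970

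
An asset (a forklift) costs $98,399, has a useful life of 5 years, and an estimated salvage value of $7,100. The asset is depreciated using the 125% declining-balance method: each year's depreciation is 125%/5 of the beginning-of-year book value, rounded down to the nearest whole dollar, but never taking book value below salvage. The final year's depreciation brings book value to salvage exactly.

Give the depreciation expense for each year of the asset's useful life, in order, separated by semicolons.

Depreciable base = $98,399 − $7,100 = $91,299.
Year 1: ⌊$98,399 × 125%/5⌋ = $24,599. Book value $73,800.
Year 2: ⌊$73,800 × 125%/5⌋ = $18,450. Book value $55,350.
Year 3: ⌊$55,350 × 125%/5⌋ = $13,837. Book value $41,513.
Year 4: ⌊$41,513 × 125%/5⌋ = $10,378. Book value $31,135.
Year 5 (final): $31,135 − $7,100 = $24,035. Book value $7,100.

$24,599; $18,450; $13,837; $10,378; $24,035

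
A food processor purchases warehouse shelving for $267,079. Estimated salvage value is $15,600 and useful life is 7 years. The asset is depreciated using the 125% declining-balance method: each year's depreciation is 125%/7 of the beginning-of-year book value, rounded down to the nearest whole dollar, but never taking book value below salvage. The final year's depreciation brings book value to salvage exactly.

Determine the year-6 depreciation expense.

Depreciable base = $267,079 − $15,600 = $251,479.
Year 1: ⌊$267,079 × 125%/7⌋ = $47,692. Book value $219,387.
Year 2: ⌊$219,387 × 125%/7⌋ = $39,176. Book value $180,211.
Year 3: ⌊$180,211 × 125%/7⌋ = $32,180. Book value $148,031.
Year 4: ⌊$148,031 × 125%/7⌋ = $26,434. Book value $121,597.
Year 5: ⌊$121,597 × 125%/7⌋ = $21,713. Book value $99,884.
Year 6: ⌊$99,884 × 125%/7⌋ = $17,836. Book value $82,048.

$17,836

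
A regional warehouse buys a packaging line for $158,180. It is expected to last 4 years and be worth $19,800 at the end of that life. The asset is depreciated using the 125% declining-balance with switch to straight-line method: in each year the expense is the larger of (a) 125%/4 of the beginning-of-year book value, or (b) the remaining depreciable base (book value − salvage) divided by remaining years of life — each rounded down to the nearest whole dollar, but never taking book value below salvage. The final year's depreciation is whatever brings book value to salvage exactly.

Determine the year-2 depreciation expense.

Depreciable base = $158,180 − $19,800 = $138,380.
Year 1: DB = ⌊$158,180 × 125%/4⌋ = $49,431; SL = ⌊$138,380/4⌋ = $34,595 → take DB $49,431. Book value $108,749.
Year 2: DB = ⌊$108,749 × 125%/4⌋ = $33,984; SL = ⌊$88,949/3⌋ = $29,649 → take DB $33,984. Book value $74,765.

$33,984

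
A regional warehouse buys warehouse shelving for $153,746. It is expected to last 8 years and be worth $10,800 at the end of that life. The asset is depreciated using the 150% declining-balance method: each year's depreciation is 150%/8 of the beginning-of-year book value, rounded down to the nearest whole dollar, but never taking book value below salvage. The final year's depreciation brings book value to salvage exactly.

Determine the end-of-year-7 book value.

Depreciable base = $153,746 − $10,800 = $142,946.
Year 1: ⌊$153,746 × 150%/8⌋ = $28,827. Book value $124,919.
Year 2: ⌊$124,919 × 150%/8⌋ = $23,422. Book value $101,497.
Year 3: ⌊$101,497 × 150%/8⌋ = $19,030. Book value $82,467.
Year 4: ⌊$82,467 × 150%/8⌋ = $15,462. Book value $67,005.
Year 5: ⌊$67,005 × 150%/8⌋ = $12,563. Book value $54,442.
Year 6: ⌊$54,442 × 150%/8⌋ = $10,207. Book value $44,235.
Year 7: ⌊$44,235 × 150%/8⌋ = $8,294. Book value $35,941.

$35,941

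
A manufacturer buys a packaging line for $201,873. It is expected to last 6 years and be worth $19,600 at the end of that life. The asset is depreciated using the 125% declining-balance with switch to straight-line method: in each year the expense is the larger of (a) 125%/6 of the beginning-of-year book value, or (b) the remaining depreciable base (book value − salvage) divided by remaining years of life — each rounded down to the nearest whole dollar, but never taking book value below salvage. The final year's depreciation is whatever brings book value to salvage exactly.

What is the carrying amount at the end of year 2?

$126,522

Depreciable base = $201,873 − $19,600 = $182,273.
Year 1: DB = ⌊$201,873 × 125%/6⌋ = $42,056; SL = ⌊$182,273/6⌋ = $30,378 → take DB $42,056. Book value $159,817.
Year 2: DB = ⌊$159,817 × 125%/6⌋ = $33,295; SL = ⌊$140,217/5⌋ = $28,043 → take DB $33,295. Book value $126,522.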